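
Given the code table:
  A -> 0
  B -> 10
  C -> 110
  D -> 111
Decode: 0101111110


Decoding:
0 -> A
10 -> B
111 -> D
111 -> D
0 -> A


Result: ABDDA


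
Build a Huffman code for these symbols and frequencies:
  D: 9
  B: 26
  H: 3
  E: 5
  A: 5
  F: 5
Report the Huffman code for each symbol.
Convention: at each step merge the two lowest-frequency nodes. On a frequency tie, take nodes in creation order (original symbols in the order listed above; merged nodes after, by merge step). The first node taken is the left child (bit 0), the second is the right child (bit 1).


Huffman tree construction:
Step 1: Merge H(3) + E(5) = 8
Step 2: Merge A(5) + F(5) = 10
Step 3: Merge (H+E)(8) + D(9) = 17
Step 4: Merge (A+F)(10) + ((H+E)+D)(17) = 27
Step 5: Merge B(26) + ((A+F)+((H+E)+D))(27) = 53
Read each symbol's code off the tree from the root (left child = 0, right child = 1).

Codes:
  D: 111 (length 3)
  B: 0 (length 1)
  H: 1100 (length 4)
  E: 1101 (length 4)
  A: 100 (length 3)
  F: 101 (length 3)
Average code length: 115/53 = 2.1698 bits/symbol


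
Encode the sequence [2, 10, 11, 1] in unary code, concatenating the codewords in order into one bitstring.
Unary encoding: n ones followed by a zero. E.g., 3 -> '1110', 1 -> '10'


Encode each number as n ones followed by a terminating 0:
  2 -> 110 (3 bits)
  10 -> 11111111110 (11 bits)
  11 -> 111111111110 (12 bits)
  1 -> 10 (2 bits)
Total length = 3 + 11 + 12 + 2 = 28 bits.

Unary([2, 10, 11, 1]) = 1101111111111011111111111010 (28 bits)


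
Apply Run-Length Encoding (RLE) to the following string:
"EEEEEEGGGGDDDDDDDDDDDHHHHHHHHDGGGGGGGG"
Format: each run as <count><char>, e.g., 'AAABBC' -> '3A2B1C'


Scanning runs left to right:
  i=0: run of 'E' x 6 -> '6E'
  i=6: run of 'G' x 4 -> '4G'
  i=10: run of 'D' x 11 -> '11D'
  i=21: run of 'H' x 8 -> '8H'
  i=29: run of 'D' x 1 -> '1D'
  i=30: run of 'G' x 8 -> '8G'

RLE = 6E4G11D8H1D8G


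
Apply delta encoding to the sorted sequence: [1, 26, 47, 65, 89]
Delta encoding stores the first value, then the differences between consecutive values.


First value: 1
Deltas:
  26 - 1 = 25
  47 - 26 = 21
  65 - 47 = 18
  89 - 65 = 24


Delta encoded: [1, 25, 21, 18, 24]


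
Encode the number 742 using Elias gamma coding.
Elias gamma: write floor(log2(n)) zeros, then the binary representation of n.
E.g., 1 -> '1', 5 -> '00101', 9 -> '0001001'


num_bits = floor(log2(742)) + 1 = 10
leading_zeros = num_bits - 1 = 9
binary(742) = 1011100110

Elias gamma(742) = '000000000' + '1011100110' = 0000000001011100110 (19 bits)


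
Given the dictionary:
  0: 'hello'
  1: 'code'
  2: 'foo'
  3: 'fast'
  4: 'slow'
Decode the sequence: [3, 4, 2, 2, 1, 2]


Look up each index in the dictionary:
  3 -> 'fast'
  4 -> 'slow'
  2 -> 'foo'
  2 -> 'foo'
  1 -> 'code'
  2 -> 'foo'

Decoded: "fast slow foo foo code foo"


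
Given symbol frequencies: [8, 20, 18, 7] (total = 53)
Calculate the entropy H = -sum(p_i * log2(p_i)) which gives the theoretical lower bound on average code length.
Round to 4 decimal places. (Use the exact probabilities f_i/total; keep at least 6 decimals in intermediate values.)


Per-symbol terms -p_i * log2(p_i) with p_i = f_i/53:
  p = 8/53 = 0.150943: log2(p) = -2.727920, -p*log2(p) = 0.411762
  p = 20/53 = 0.377358: log2(p) = -1.405992, -p*log2(p) = 0.530563
  p = 18/53 = 0.339623: log2(p) = -1.557995, -p*log2(p) = 0.529131
  p = 7/53 = 0.132075: log2(p) = -2.920566, -p*log2(p) = 0.385735
H = 0.411762 + 0.530563 + 0.529131 + 0.385735 = 1.857191

H = 1.8572 bits/symbol


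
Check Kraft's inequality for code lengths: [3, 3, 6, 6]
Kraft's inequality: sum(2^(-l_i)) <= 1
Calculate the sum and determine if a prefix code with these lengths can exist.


Sum = 2^(-3) + 2^(-3) + 2^(-6) + 2^(-6)
    = 0.125 + 0.125 + 0.015625 + 0.015625
    = 18/64 = 0.28125
Since 0.28125 <= 1, Kraft's inequality IS satisfied.
A prefix code with these lengths CAN exist.

Kraft sum = 0.28125. Satisfied.


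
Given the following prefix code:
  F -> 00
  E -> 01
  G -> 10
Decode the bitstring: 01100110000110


Decoding step by step:
Bits 01 -> E
Bits 10 -> G
Bits 01 -> E
Bits 10 -> G
Bits 00 -> F
Bits 01 -> E
Bits 10 -> G


Decoded message: EGEGFEG


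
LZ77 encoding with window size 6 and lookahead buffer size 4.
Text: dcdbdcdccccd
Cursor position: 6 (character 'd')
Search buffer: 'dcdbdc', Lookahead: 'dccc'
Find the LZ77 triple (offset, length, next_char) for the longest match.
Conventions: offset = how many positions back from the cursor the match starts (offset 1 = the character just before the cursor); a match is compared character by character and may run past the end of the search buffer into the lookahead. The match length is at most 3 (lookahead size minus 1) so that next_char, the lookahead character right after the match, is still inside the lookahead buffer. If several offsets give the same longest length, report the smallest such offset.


Try each offset into the search buffer:
  offset=1 (pos 5, char 'c'): match length 0
  offset=2 (pos 4, char 'd'): match length 2
  offset=3 (pos 3, char 'b'): match length 0
  offset=4 (pos 2, char 'd'): match length 1
  offset=5 (pos 1, char 'c'): match length 0
  offset=6 (pos 0, char 'd'): match length 2
Longest match has length 2, found at offsets 2, 6; take the smallest, offset 2.
next_char = character at position 6 + 2 = 8 -> 'c'

Best match: offset=2, length=2 (matching 'dc' starting at position 4)
LZ77 triple: (2, 2, 'c')


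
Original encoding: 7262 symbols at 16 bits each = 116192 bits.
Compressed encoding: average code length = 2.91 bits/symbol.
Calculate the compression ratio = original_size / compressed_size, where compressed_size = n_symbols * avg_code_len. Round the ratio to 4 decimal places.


original_size = n_symbols * orig_bits = 7262 * 16 = 116192 bits
compressed_size = n_symbols * avg_code_len = 7262 * 2.91 = 21132.42 bits
ratio = original_size / compressed_size = 116192 / 21132.42 = 5.4983

Compression ratio = 5.4983


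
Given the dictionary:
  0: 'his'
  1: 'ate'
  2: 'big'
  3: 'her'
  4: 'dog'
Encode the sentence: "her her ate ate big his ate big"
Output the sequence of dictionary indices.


Look up each word in the dictionary:
  'her' -> 3
  'her' -> 3
  'ate' -> 1
  'ate' -> 1
  'big' -> 2
  'his' -> 0
  'ate' -> 1
  'big' -> 2

Encoded: [3, 3, 1, 1, 2, 0, 1, 2]


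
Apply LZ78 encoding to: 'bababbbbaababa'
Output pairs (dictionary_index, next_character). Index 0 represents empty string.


LZ78 encoding steps:
Dictionary: {0: ''}
Step 1: w='' (idx 0), next='b' -> output (0, 'b'), add 'b' as idx 1
Step 2: w='' (idx 0), next='a' -> output (0, 'a'), add 'a' as idx 2
Step 3: w='b' (idx 1), next='a' -> output (1, 'a'), add 'ba' as idx 3
Step 4: w='b' (idx 1), next='b' -> output (1, 'b'), add 'bb' as idx 4
Step 5: w='bb' (idx 4), next='a' -> output (4, 'a'), add 'bba' as idx 5
Step 6: w='a' (idx 2), next='b' -> output (2, 'b'), add 'ab' as idx 6
Step 7: w='ab' (idx 6), next='a' -> output (6, 'a'), add 'aba' as idx 7


Encoded: [(0, 'b'), (0, 'a'), (1, 'a'), (1, 'b'), (4, 'a'), (2, 'b'), (6, 'a')]


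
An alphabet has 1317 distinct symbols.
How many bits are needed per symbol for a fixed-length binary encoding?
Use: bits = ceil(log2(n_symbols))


log2(1317) = 10.363
Bracket: 2^10 = 1024 < 1317 <= 2^11 = 2048
So ceil(log2(1317)) = 11

bits = ceil(log2(1317)) = ceil(10.363) = 11 bits


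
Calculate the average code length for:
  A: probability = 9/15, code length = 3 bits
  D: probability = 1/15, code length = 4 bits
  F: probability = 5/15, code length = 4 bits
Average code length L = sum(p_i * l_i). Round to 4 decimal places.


Weighted contributions p_i * l_i:
  A: (9/15) * 3 = 27/15
  D: (1/15) * 4 = 4/15
  F: (5/15) * 4 = 20/15
Sum = (27 + 4 + 20)/15 = 51/15

L = 51/15 = 3.4000 bits/symbol


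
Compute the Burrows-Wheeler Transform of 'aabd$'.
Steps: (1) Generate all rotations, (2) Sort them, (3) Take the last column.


Rotations (sorted):
  0: $aabd -> last char: d
  1: aabd$ -> last char: $
  2: abd$a -> last char: a
  3: bd$aa -> last char: a
  4: d$aab -> last char: b


BWT = d$aab


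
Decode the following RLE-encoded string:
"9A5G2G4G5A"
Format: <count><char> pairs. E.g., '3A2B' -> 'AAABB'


Expanding each <count><char> pair:
  9A -> 'AAAAAAAAA'
  5G -> 'GGGGG'
  2G -> 'GG'
  4G -> 'GGGG'
  5A -> 'AAAAA'

Decoded = AAAAAAAAAGGGGGGGGGGGAAAAA


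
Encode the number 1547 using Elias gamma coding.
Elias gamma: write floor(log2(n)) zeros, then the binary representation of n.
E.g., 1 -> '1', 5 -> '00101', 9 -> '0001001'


num_bits = floor(log2(1547)) + 1 = 11
leading_zeros = num_bits - 1 = 10
binary(1547) = 11000001011

Elias gamma(1547) = '0000000000' + '11000001011' = 000000000011000001011 (21 bits)


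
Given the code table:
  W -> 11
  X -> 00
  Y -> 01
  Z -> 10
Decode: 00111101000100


Decoding:
00 -> X
11 -> W
11 -> W
01 -> Y
00 -> X
01 -> Y
00 -> X


Result: XWWYXYX


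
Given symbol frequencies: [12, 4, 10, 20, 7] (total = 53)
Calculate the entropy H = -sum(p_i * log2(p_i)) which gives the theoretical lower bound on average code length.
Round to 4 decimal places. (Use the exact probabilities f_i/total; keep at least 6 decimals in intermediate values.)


Per-symbol terms -p_i * log2(p_i) with p_i = f_i/53:
  p = 12/53 = 0.226415: log2(p) = -2.142958, -p*log2(p) = 0.485198
  p = 4/53 = 0.075472: log2(p) = -3.727920, -p*log2(p) = 0.281352
  p = 10/53 = 0.188679: log2(p) = -2.405992, -p*log2(p) = 0.453961
  p = 20/53 = 0.377358: log2(p) = -1.405992, -p*log2(p) = 0.530563
  p = 7/53 = 0.132075: log2(p) = -2.920566, -p*log2(p) = 0.385735
H = 0.485198 + 0.281352 + 0.453961 + 0.530563 + 0.385735 = 2.136809

H = 2.1368 bits/symbol


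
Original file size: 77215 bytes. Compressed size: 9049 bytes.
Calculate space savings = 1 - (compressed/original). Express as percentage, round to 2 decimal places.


ratio = compressed/original = 9049/77215 = 0.117192
savings = 1 - ratio = 1 - 0.117192 = 0.882808
as a percentage: 0.882808 * 100 = 88.28%

Space savings = 1 - 9049/77215 = 88.28%


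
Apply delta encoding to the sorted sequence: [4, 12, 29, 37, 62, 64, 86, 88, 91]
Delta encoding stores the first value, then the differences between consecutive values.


First value: 4
Deltas:
  12 - 4 = 8
  29 - 12 = 17
  37 - 29 = 8
  62 - 37 = 25
  64 - 62 = 2
  86 - 64 = 22
  88 - 86 = 2
  91 - 88 = 3


Delta encoded: [4, 8, 17, 8, 25, 2, 22, 2, 3]


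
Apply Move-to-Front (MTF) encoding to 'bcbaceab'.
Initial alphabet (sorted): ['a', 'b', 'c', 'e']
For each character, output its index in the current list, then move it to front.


MTF encoding:
'b': index 1 in ['a', 'b', 'c', 'e'] -> ['b', 'a', 'c', 'e']
'c': index 2 in ['b', 'a', 'c', 'e'] -> ['c', 'b', 'a', 'e']
'b': index 1 in ['c', 'b', 'a', 'e'] -> ['b', 'c', 'a', 'e']
'a': index 2 in ['b', 'c', 'a', 'e'] -> ['a', 'b', 'c', 'e']
'c': index 2 in ['a', 'b', 'c', 'e'] -> ['c', 'a', 'b', 'e']
'e': index 3 in ['c', 'a', 'b', 'e'] -> ['e', 'c', 'a', 'b']
'a': index 2 in ['e', 'c', 'a', 'b'] -> ['a', 'e', 'c', 'b']
'b': index 3 in ['a', 'e', 'c', 'b'] -> ['b', 'a', 'e', 'c']


Output: [1, 2, 1, 2, 2, 3, 2, 3]


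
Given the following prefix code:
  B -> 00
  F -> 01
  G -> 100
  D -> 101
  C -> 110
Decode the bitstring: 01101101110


Decoding step by step:
Bits 01 -> F
Bits 101 -> D
Bits 101 -> D
Bits 110 -> C


Decoded message: FDDC


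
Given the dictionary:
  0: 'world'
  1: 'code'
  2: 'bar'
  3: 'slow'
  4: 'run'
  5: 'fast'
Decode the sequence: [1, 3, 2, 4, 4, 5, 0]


Look up each index in the dictionary:
  1 -> 'code'
  3 -> 'slow'
  2 -> 'bar'
  4 -> 'run'
  4 -> 'run'
  5 -> 'fast'
  0 -> 'world'

Decoded: "code slow bar run run fast world"


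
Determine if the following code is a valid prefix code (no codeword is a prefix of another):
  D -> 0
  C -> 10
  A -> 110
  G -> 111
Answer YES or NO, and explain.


Checking each pair (does one codeword prefix another?):
  D='0' vs C='10': no prefix
  D='0' vs A='110': no prefix
  D='0' vs G='111': no prefix
  C='10' vs D='0': no prefix
  C='10' vs A='110': no prefix
  C='10' vs G='111': no prefix
  A='110' vs D='0': no prefix
  A='110' vs C='10': no prefix
  A='110' vs G='111': no prefix
  G='111' vs D='0': no prefix
  G='111' vs C='10': no prefix
  G='111' vs A='110': no prefix
No violation found over all pairs.

YES -- this is a valid prefix code. No codeword is a prefix of any other codeword.


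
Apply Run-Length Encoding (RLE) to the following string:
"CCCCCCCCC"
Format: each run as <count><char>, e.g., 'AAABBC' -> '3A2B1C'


Scanning runs left to right:
  i=0: run of 'C' x 9 -> '9C'

RLE = 9C


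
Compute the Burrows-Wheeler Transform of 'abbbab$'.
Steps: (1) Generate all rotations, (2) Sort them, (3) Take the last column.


Rotations (sorted):
  0: $abbbab -> last char: b
  1: ab$abbb -> last char: b
  2: abbbab$ -> last char: $
  3: b$abbba -> last char: a
  4: bab$abb -> last char: b
  5: bbab$ab -> last char: b
  6: bbbab$a -> last char: a


BWT = bb$abba


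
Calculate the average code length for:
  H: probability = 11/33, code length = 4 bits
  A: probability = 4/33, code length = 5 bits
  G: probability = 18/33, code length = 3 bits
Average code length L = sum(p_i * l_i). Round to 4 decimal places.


Weighted contributions p_i * l_i:
  H: (11/33) * 4 = 44/33
  A: (4/33) * 5 = 20/33
  G: (18/33) * 3 = 54/33
Sum = (44 + 20 + 54)/33 = 118/33

L = 118/33 = 3.5758 bits/symbol


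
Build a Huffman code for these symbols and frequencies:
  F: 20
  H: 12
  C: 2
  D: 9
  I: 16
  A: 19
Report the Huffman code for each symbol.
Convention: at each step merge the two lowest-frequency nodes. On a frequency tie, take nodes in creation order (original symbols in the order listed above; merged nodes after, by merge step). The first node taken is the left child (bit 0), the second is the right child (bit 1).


Huffman tree construction:
Step 1: Merge C(2) + D(9) = 11
Step 2: Merge (C+D)(11) + H(12) = 23
Step 3: Merge I(16) + A(19) = 35
Step 4: Merge F(20) + ((C+D)+H)(23) = 43
Step 5: Merge (I+A)(35) + (F+((C+D)+H))(43) = 78
Read each symbol's code off the tree from the root (left child = 0, right child = 1).

Codes:
  F: 10 (length 2)
  H: 111 (length 3)
  C: 1100 (length 4)
  D: 1101 (length 4)
  I: 00 (length 2)
  A: 01 (length 2)
Average code length: 190/78 = 2.4359 bits/symbol


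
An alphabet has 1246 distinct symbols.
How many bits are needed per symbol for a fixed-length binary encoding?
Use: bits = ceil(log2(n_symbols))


log2(1246) = 10.2831
Bracket: 2^10 = 1024 < 1246 <= 2^11 = 2048
So ceil(log2(1246)) = 11

bits = ceil(log2(1246)) = ceil(10.2831) = 11 bits


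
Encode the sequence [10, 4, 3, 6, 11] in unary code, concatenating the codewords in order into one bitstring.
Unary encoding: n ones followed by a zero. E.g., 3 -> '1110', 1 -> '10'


Encode each number as n ones followed by a terminating 0:
  10 -> 11111111110 (11 bits)
  4 -> 11110 (5 bits)
  3 -> 1110 (4 bits)
  6 -> 1111110 (7 bits)
  11 -> 111111111110 (12 bits)
Total length = 11 + 5 + 4 + 7 + 12 = 39 bits.

Unary([10, 4, 3, 6, 11]) = 111111111101111011101111110111111111110 (39 bits)


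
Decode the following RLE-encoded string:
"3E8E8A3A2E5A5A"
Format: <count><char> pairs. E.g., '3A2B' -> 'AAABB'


Expanding each <count><char> pair:
  3E -> 'EEE'
  8E -> 'EEEEEEEE'
  8A -> 'AAAAAAAA'
  3A -> 'AAA'
  2E -> 'EE'
  5A -> 'AAAAA'
  5A -> 'AAAAA'

Decoded = EEEEEEEEEEEAAAAAAAAAAAEEAAAAAAAAAA


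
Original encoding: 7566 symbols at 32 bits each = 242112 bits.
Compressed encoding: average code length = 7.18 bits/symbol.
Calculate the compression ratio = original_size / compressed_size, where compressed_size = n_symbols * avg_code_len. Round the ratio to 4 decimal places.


original_size = n_symbols * orig_bits = 7566 * 32 = 242112 bits
compressed_size = n_symbols * avg_code_len = 7566 * 7.18 = 54323.88 bits
ratio = original_size / compressed_size = 242112 / 54323.88 = 4.4568

Compression ratio = 4.4568


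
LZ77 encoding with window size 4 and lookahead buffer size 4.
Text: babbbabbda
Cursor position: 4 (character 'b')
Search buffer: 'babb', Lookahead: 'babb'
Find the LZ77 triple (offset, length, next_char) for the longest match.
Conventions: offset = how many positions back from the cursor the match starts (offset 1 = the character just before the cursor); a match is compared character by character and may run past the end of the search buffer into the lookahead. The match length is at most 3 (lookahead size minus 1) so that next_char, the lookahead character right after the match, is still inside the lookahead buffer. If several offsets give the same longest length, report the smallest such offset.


Try each offset into the search buffer:
  offset=1 (pos 3, char 'b'): match length 1
  offset=2 (pos 2, char 'b'): match length 1
  offset=3 (pos 1, char 'a'): match length 0
  offset=4 (pos 0, char 'b'): match length 3
Longest match has length 3 at offset 4.
next_char = character at position 4 + 3 = 7 -> 'b'

Best match: offset=4, length=3 (matching 'bab' starting at position 0)
LZ77 triple: (4, 3, 'b')


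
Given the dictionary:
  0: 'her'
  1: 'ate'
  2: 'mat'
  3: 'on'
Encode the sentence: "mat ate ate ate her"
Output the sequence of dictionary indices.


Look up each word in the dictionary:
  'mat' -> 2
  'ate' -> 1
  'ate' -> 1
  'ate' -> 1
  'her' -> 0

Encoded: [2, 1, 1, 1, 0]


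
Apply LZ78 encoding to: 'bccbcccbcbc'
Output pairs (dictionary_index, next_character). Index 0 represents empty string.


LZ78 encoding steps:
Dictionary: {0: ''}
Step 1: w='' (idx 0), next='b' -> output (0, 'b'), add 'b' as idx 1
Step 2: w='' (idx 0), next='c' -> output (0, 'c'), add 'c' as idx 2
Step 3: w='c' (idx 2), next='b' -> output (2, 'b'), add 'cb' as idx 3
Step 4: w='c' (idx 2), next='c' -> output (2, 'c'), add 'cc' as idx 4
Step 5: w='cb' (idx 3), next='c' -> output (3, 'c'), add 'cbc' as idx 5
Step 6: w='b' (idx 1), next='c' -> output (1, 'c'), add 'bc' as idx 6


Encoded: [(0, 'b'), (0, 'c'), (2, 'b'), (2, 'c'), (3, 'c'), (1, 'c')]


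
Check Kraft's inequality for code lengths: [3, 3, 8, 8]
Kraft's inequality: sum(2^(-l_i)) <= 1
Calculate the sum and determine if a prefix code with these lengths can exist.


Sum = 2^(-3) + 2^(-3) + 2^(-8) + 2^(-8)
    = 0.125 + 0.125 + 0.00390625 + 0.00390625
    = 66/256 = 0.2578125
Since 0.2578125 <= 1, Kraft's inequality IS satisfied.
A prefix code with these lengths CAN exist.

Kraft sum = 0.2578125. Satisfied.


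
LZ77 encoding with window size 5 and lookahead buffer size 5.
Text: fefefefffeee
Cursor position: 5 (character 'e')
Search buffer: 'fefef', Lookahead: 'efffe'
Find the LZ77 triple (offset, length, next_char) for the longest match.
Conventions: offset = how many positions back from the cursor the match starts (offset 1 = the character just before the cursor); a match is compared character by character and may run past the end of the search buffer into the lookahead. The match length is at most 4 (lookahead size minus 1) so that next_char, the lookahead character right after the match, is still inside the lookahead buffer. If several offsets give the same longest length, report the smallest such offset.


Try each offset into the search buffer:
  offset=1 (pos 4, char 'f'): match length 0
  offset=2 (pos 3, char 'e'): match length 2
  offset=3 (pos 2, char 'f'): match length 0
  offset=4 (pos 1, char 'e'): match length 2
  offset=5 (pos 0, char 'f'): match length 0
Longest match has length 2, found at offsets 2, 4; take the smallest, offset 2.
next_char = character at position 5 + 2 = 7 -> 'f'

Best match: offset=2, length=2 (matching 'ef' starting at position 3)
LZ77 triple: (2, 2, 'f')


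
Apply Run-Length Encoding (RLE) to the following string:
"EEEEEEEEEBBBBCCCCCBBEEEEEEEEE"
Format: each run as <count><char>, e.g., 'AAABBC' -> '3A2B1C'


Scanning runs left to right:
  i=0: run of 'E' x 9 -> '9E'
  i=9: run of 'B' x 4 -> '4B'
  i=13: run of 'C' x 5 -> '5C'
  i=18: run of 'B' x 2 -> '2B'
  i=20: run of 'E' x 9 -> '9E'

RLE = 9E4B5C2B9E


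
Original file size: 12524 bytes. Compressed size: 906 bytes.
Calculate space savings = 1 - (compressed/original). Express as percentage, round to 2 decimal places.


ratio = compressed/original = 906/12524 = 0.072341
savings = 1 - ratio = 1 - 0.072341 = 0.927659
as a percentage: 0.927659 * 100 = 92.77%

Space savings = 1 - 906/12524 = 92.77%


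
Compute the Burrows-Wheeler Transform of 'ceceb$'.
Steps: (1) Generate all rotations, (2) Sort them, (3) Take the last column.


Rotations (sorted):
  0: $ceceb -> last char: b
  1: b$cece -> last char: e
  2: ceb$ce -> last char: e
  3: ceceb$ -> last char: $
  4: eb$cec -> last char: c
  5: eceb$c -> last char: c


BWT = bee$cc


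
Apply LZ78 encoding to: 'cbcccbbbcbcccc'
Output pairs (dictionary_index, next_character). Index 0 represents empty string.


LZ78 encoding steps:
Dictionary: {0: ''}
Step 1: w='' (idx 0), next='c' -> output (0, 'c'), add 'c' as idx 1
Step 2: w='' (idx 0), next='b' -> output (0, 'b'), add 'b' as idx 2
Step 3: w='c' (idx 1), next='c' -> output (1, 'c'), add 'cc' as idx 3
Step 4: w='c' (idx 1), next='b' -> output (1, 'b'), add 'cb' as idx 4
Step 5: w='b' (idx 2), next='b' -> output (2, 'b'), add 'bb' as idx 5
Step 6: w='cb' (idx 4), next='c' -> output (4, 'c'), add 'cbc' as idx 6
Step 7: w='cc' (idx 3), next='c' -> output (3, 'c'), add 'ccc' as idx 7


Encoded: [(0, 'c'), (0, 'b'), (1, 'c'), (1, 'b'), (2, 'b'), (4, 'c'), (3, 'c')]


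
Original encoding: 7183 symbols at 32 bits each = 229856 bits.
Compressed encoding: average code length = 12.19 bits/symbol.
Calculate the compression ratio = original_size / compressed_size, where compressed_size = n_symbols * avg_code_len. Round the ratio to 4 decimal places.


original_size = n_symbols * orig_bits = 7183 * 32 = 229856 bits
compressed_size = n_symbols * avg_code_len = 7183 * 12.19 = 87560.77 bits
ratio = original_size / compressed_size = 229856 / 87560.77 = 2.6251

Compression ratio = 2.6251


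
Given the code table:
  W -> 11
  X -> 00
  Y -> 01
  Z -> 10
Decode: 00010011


Decoding:
00 -> X
01 -> Y
00 -> X
11 -> W


Result: XYXW


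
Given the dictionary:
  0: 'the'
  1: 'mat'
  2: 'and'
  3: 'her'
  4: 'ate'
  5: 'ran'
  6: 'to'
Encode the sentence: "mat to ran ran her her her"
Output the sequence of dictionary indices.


Look up each word in the dictionary:
  'mat' -> 1
  'to' -> 6
  'ran' -> 5
  'ran' -> 5
  'her' -> 3
  'her' -> 3
  'her' -> 3

Encoded: [1, 6, 5, 5, 3, 3, 3]


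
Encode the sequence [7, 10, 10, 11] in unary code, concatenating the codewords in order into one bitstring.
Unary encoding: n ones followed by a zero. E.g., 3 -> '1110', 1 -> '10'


Encode each number as n ones followed by a terminating 0:
  7 -> 11111110 (8 bits)
  10 -> 11111111110 (11 bits)
  10 -> 11111111110 (11 bits)
  11 -> 111111111110 (12 bits)
Total length = 8 + 11 + 11 + 12 = 42 bits.

Unary([7, 10, 10, 11]) = 111111101111111111011111111110111111111110 (42 bits)


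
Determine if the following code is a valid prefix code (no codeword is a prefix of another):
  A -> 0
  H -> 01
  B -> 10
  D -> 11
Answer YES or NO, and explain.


Checking each pair (does one codeword prefix another?):
  A='0' vs H='01': prefix -- VIOLATION

NO -- this is NOT a valid prefix code. A (0) is a prefix of H (01).


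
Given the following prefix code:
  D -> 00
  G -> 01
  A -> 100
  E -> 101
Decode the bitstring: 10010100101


Decoding step by step:
Bits 100 -> A
Bits 101 -> E
Bits 00 -> D
Bits 101 -> E


Decoded message: AEDE


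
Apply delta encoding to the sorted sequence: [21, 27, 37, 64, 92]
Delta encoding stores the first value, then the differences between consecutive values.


First value: 21
Deltas:
  27 - 21 = 6
  37 - 27 = 10
  64 - 37 = 27
  92 - 64 = 28


Delta encoded: [21, 6, 10, 27, 28]


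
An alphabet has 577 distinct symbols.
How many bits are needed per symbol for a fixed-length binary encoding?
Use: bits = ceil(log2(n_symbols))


log2(577) = 9.1724
Bracket: 2^9 = 512 < 577 <= 2^10 = 1024
So ceil(log2(577)) = 10

bits = ceil(log2(577)) = ceil(9.1724) = 10 bits


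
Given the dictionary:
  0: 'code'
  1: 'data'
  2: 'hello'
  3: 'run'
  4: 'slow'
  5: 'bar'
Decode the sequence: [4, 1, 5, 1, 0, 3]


Look up each index in the dictionary:
  4 -> 'slow'
  1 -> 'data'
  5 -> 'bar'
  1 -> 'data'
  0 -> 'code'
  3 -> 'run'

Decoded: "slow data bar data code run"


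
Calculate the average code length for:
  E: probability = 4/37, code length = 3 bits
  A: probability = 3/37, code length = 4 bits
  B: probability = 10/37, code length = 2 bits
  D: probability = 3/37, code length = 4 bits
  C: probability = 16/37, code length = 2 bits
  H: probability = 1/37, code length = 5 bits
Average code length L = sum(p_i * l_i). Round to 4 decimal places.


Weighted contributions p_i * l_i:
  E: (4/37) * 3 = 12/37
  A: (3/37) * 4 = 12/37
  B: (10/37) * 2 = 20/37
  D: (3/37) * 4 = 12/37
  C: (16/37) * 2 = 32/37
  H: (1/37) * 5 = 5/37
Sum = (12 + 12 + 20 + 12 + 32 + 5)/37 = 93/37

L = 93/37 = 2.5135 bits/symbol


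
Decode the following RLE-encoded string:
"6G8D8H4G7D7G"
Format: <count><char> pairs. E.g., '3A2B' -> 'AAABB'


Expanding each <count><char> pair:
  6G -> 'GGGGGG'
  8D -> 'DDDDDDDD'
  8H -> 'HHHHHHHH'
  4G -> 'GGGG'
  7D -> 'DDDDDDD'
  7G -> 'GGGGGGG'

Decoded = GGGGGGDDDDDDDDHHHHHHHHGGGGDDDDDDDGGGGGGG


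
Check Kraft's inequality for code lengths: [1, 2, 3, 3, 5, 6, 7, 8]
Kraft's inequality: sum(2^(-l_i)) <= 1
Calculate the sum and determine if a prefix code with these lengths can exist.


Sum = 2^(-1) + 2^(-2) + 2^(-3) + 2^(-3) + 2^(-5) + 2^(-6) + 2^(-7) + 2^(-8)
    = 0.5 + 0.25 + 0.125 + 0.125 + 0.03125 + 0.015625 + 0.0078125 + 0.00390625
    = 271/256 = 1.05859375
Since 1.05859375 > 1, Kraft's inequality is NOT satisfied.
A prefix code with these lengths CANNOT exist.

Kraft sum = 1.05859375. Not satisfied.


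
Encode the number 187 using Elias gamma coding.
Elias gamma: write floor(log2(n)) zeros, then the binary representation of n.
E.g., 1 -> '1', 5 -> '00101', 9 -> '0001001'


num_bits = floor(log2(187)) + 1 = 8
leading_zeros = num_bits - 1 = 7
binary(187) = 10111011

Elias gamma(187) = '0000000' + '10111011' = 000000010111011 (15 bits)


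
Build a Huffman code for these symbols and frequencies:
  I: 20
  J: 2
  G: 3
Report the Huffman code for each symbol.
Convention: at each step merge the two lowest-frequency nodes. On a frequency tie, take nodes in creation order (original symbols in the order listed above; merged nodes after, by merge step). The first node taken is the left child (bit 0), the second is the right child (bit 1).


Huffman tree construction:
Step 1: Merge J(2) + G(3) = 5
Step 2: Merge (J+G)(5) + I(20) = 25
Read each symbol's code off the tree from the root (left child = 0, right child = 1).

Codes:
  I: 1 (length 1)
  J: 00 (length 2)
  G: 01 (length 2)
Average code length: 30/25 = 1.2000 bits/symbol


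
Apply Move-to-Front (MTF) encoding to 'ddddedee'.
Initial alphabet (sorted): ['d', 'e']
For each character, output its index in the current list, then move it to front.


MTF encoding:
'd': index 0 in ['d', 'e'] -> ['d', 'e']
'd': index 0 in ['d', 'e'] -> ['d', 'e']
'd': index 0 in ['d', 'e'] -> ['d', 'e']
'd': index 0 in ['d', 'e'] -> ['d', 'e']
'e': index 1 in ['d', 'e'] -> ['e', 'd']
'd': index 1 in ['e', 'd'] -> ['d', 'e']
'e': index 1 in ['d', 'e'] -> ['e', 'd']
'e': index 0 in ['e', 'd'] -> ['e', 'd']


Output: [0, 0, 0, 0, 1, 1, 1, 0]


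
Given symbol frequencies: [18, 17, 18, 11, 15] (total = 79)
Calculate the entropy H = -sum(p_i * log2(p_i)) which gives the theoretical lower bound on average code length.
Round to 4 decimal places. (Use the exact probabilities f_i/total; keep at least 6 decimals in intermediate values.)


Per-symbol terms -p_i * log2(p_i) with p_i = f_i/79:
  p = 18/79 = 0.227848: log2(p) = -2.133856, -p*log2(p) = 0.486195
  p = 17/79 = 0.215190: log2(p) = -2.216318, -p*log2(p) = 0.476929
  p = 18/79 = 0.227848: log2(p) = -2.133856, -p*log2(p) = 0.486195
  p = 11/79 = 0.139241: log2(p) = -2.844349, -p*log2(p) = 0.396049
  p = 15/79 = 0.189873: log2(p) = -2.396890, -p*log2(p) = 0.455106
H = 0.486195 + 0.476929 + 0.486195 + 0.396049 + 0.455106 = 2.300474

H = 2.3005 bits/symbol


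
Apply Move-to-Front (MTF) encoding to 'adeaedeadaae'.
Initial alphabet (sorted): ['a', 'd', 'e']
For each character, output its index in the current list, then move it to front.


MTF encoding:
'a': index 0 in ['a', 'd', 'e'] -> ['a', 'd', 'e']
'd': index 1 in ['a', 'd', 'e'] -> ['d', 'a', 'e']
'e': index 2 in ['d', 'a', 'e'] -> ['e', 'd', 'a']
'a': index 2 in ['e', 'd', 'a'] -> ['a', 'e', 'd']
'e': index 1 in ['a', 'e', 'd'] -> ['e', 'a', 'd']
'd': index 2 in ['e', 'a', 'd'] -> ['d', 'e', 'a']
'e': index 1 in ['d', 'e', 'a'] -> ['e', 'd', 'a']
'a': index 2 in ['e', 'd', 'a'] -> ['a', 'e', 'd']
'd': index 2 in ['a', 'e', 'd'] -> ['d', 'a', 'e']
'a': index 1 in ['d', 'a', 'e'] -> ['a', 'd', 'e']
'a': index 0 in ['a', 'd', 'e'] -> ['a', 'd', 'e']
'e': index 2 in ['a', 'd', 'e'] -> ['e', 'a', 'd']


Output: [0, 1, 2, 2, 1, 2, 1, 2, 2, 1, 0, 2]


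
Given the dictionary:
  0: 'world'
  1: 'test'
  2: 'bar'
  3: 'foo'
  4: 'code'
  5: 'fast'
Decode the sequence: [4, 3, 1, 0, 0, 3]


Look up each index in the dictionary:
  4 -> 'code'
  3 -> 'foo'
  1 -> 'test'
  0 -> 'world'
  0 -> 'world'
  3 -> 'foo'

Decoded: "code foo test world world foo"


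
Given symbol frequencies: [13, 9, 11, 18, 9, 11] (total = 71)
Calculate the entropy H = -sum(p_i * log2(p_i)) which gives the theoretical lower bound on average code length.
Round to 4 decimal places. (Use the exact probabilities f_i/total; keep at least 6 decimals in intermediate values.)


Per-symbol terms -p_i * log2(p_i) with p_i = f_i/71:
  p = 13/71 = 0.183099: log2(p) = -2.449307, -p*log2(p) = 0.448465
  p = 9/71 = 0.126761: log2(p) = -2.979822, -p*log2(p) = 0.377724
  p = 11/71 = 0.154930: log2(p) = -2.690316, -p*log2(p) = 0.416809
  p = 18/71 = 0.253521: log2(p) = -1.979822, -p*log2(p) = 0.501927
  p = 9/71 = 0.126761: log2(p) = -2.979822, -p*log2(p) = 0.377724
  p = 11/71 = 0.154930: log2(p) = -2.690316, -p*log2(p) = 0.416809
H = 0.448465 + 0.377724 + 0.416809 + 0.501927 + 0.377724 + 0.416809 = 2.539458

H = 2.5395 bits/symbol


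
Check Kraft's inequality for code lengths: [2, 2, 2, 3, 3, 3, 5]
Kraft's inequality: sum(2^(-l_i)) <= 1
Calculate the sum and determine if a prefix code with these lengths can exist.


Sum = 2^(-2) + 2^(-2) + 2^(-2) + 2^(-3) + 2^(-3) + 2^(-3) + 2^(-5)
    = 0.25 + 0.25 + 0.25 + 0.125 + 0.125 + 0.125 + 0.03125
    = 37/32 = 1.15625
Since 1.15625 > 1, Kraft's inequality is NOT satisfied.
A prefix code with these lengths CANNOT exist.

Kraft sum = 1.15625. Not satisfied.


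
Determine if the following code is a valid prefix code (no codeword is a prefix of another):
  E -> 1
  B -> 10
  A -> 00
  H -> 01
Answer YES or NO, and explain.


Checking each pair (does one codeword prefix another?):
  E='1' vs B='10': prefix -- VIOLATION

NO -- this is NOT a valid prefix code. E (1) is a prefix of B (10).


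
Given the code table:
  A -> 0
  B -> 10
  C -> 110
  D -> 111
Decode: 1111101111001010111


Decoding:
111 -> D
110 -> C
111 -> D
10 -> B
0 -> A
10 -> B
10 -> B
111 -> D


Result: DCDBABBD


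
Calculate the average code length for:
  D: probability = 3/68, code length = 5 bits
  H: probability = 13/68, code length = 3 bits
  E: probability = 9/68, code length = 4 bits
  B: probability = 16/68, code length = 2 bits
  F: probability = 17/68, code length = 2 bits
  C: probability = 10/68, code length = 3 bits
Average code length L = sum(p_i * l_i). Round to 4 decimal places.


Weighted contributions p_i * l_i:
  D: (3/68) * 5 = 15/68
  H: (13/68) * 3 = 39/68
  E: (9/68) * 4 = 36/68
  B: (16/68) * 2 = 32/68
  F: (17/68) * 2 = 34/68
  C: (10/68) * 3 = 30/68
Sum = (15 + 39 + 36 + 32 + 34 + 30)/68 = 186/68

L = 186/68 = 2.7353 bits/symbol


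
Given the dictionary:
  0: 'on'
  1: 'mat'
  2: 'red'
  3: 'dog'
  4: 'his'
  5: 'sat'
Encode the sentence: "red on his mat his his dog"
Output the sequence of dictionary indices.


Look up each word in the dictionary:
  'red' -> 2
  'on' -> 0
  'his' -> 4
  'mat' -> 1
  'his' -> 4
  'his' -> 4
  'dog' -> 3

Encoded: [2, 0, 4, 1, 4, 4, 3]


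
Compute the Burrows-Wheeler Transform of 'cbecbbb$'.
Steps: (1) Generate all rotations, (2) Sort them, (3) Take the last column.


Rotations (sorted):
  0: $cbecbbb -> last char: b
  1: b$cbecbb -> last char: b
  2: bb$cbecb -> last char: b
  3: bbb$cbec -> last char: c
  4: becbbb$c -> last char: c
  5: cbbb$cbe -> last char: e
  6: cbecbbb$ -> last char: $
  7: ecbbb$cb -> last char: b


BWT = bbbcce$b


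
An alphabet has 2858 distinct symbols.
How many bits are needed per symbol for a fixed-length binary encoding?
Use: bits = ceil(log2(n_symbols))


log2(2858) = 11.4808
Bracket: 2^11 = 2048 < 2858 <= 2^12 = 4096
So ceil(log2(2858)) = 12

bits = ceil(log2(2858)) = ceil(11.4808) = 12 bits


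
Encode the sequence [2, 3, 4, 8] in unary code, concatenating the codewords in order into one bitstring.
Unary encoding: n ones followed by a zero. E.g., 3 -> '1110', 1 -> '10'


Encode each number as n ones followed by a terminating 0:
  2 -> 110 (3 bits)
  3 -> 1110 (4 bits)
  4 -> 11110 (5 bits)
  8 -> 111111110 (9 bits)
Total length = 3 + 4 + 5 + 9 = 21 bits.

Unary([2, 3, 4, 8]) = 110111011110111111110 (21 bits)


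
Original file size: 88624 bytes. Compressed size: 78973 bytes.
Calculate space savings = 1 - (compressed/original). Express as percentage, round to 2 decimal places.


ratio = compressed/original = 78973/88624 = 0.891102
savings = 1 - ratio = 1 - 0.891102 = 0.108898
as a percentage: 0.108898 * 100 = 10.89%

Space savings = 1 - 78973/88624 = 10.89%


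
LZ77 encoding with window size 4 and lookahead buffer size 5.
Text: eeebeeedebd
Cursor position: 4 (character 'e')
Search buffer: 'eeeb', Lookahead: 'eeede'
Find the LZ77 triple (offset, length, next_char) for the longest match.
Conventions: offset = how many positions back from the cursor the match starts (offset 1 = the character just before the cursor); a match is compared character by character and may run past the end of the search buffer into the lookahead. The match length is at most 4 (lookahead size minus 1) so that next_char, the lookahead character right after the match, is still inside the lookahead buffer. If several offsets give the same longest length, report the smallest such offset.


Try each offset into the search buffer:
  offset=1 (pos 3, char 'b'): match length 0
  offset=2 (pos 2, char 'e'): match length 1
  offset=3 (pos 1, char 'e'): match length 2
  offset=4 (pos 0, char 'e'): match length 3
Longest match has length 3 at offset 4.
next_char = character at position 4 + 3 = 7 -> 'd'

Best match: offset=4, length=3 (matching 'eee' starting at position 0)
LZ77 triple: (4, 3, 'd')


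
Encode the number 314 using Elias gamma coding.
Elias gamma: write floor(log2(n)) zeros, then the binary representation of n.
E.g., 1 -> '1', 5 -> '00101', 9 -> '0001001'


num_bits = floor(log2(314)) + 1 = 9
leading_zeros = num_bits - 1 = 8
binary(314) = 100111010

Elias gamma(314) = '00000000' + '100111010' = 00000000100111010 (17 bits)


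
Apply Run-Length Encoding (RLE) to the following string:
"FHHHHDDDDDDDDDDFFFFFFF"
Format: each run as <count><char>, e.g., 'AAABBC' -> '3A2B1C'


Scanning runs left to right:
  i=0: run of 'F' x 1 -> '1F'
  i=1: run of 'H' x 4 -> '4H'
  i=5: run of 'D' x 10 -> '10D'
  i=15: run of 'F' x 7 -> '7F'

RLE = 1F4H10D7F


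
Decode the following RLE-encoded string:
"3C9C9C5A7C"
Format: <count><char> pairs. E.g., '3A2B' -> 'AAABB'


Expanding each <count><char> pair:
  3C -> 'CCC'
  9C -> 'CCCCCCCCC'
  9C -> 'CCCCCCCCC'
  5A -> 'AAAAA'
  7C -> 'CCCCCCC'

Decoded = CCCCCCCCCCCCCCCCCCCCCAAAAACCCCCCC


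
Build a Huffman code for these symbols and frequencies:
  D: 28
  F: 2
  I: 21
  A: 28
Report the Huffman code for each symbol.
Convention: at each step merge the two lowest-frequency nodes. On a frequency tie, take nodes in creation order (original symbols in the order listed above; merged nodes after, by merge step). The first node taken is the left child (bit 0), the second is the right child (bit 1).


Huffman tree construction:
Step 1: Merge F(2) + I(21) = 23
Step 2: Merge (F+I)(23) + D(28) = 51
Step 3: Merge A(28) + ((F+I)+D)(51) = 79
Read each symbol's code off the tree from the root (left child = 0, right child = 1).

Codes:
  D: 11 (length 2)
  F: 100 (length 3)
  I: 101 (length 3)
  A: 0 (length 1)
Average code length: 153/79 = 1.9367 bits/symbol


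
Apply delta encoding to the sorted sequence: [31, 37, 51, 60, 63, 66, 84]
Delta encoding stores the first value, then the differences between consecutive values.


First value: 31
Deltas:
  37 - 31 = 6
  51 - 37 = 14
  60 - 51 = 9
  63 - 60 = 3
  66 - 63 = 3
  84 - 66 = 18


Delta encoded: [31, 6, 14, 9, 3, 3, 18]


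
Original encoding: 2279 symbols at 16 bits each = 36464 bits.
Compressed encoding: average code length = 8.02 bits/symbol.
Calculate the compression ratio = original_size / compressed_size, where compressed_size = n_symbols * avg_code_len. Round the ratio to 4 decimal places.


original_size = n_symbols * orig_bits = 2279 * 16 = 36464 bits
compressed_size = n_symbols * avg_code_len = 2279 * 8.02 = 18277.58 bits
ratio = original_size / compressed_size = 36464 / 18277.58 = 1.995

Compression ratio = 1.995


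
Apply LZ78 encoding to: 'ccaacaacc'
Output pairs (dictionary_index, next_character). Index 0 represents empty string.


LZ78 encoding steps:
Dictionary: {0: ''}
Step 1: w='' (idx 0), next='c' -> output (0, 'c'), add 'c' as idx 1
Step 2: w='c' (idx 1), next='a' -> output (1, 'a'), add 'ca' as idx 2
Step 3: w='' (idx 0), next='a' -> output (0, 'a'), add 'a' as idx 3
Step 4: w='ca' (idx 2), next='a' -> output (2, 'a'), add 'caa' as idx 4
Step 5: w='c' (idx 1), next='c' -> output (1, 'c'), add 'cc' as idx 5


Encoded: [(0, 'c'), (1, 'a'), (0, 'a'), (2, 'a'), (1, 'c')]


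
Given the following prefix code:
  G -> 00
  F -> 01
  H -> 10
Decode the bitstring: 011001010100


Decoding step by step:
Bits 01 -> F
Bits 10 -> H
Bits 01 -> F
Bits 01 -> F
Bits 01 -> F
Bits 00 -> G


Decoded message: FHFFFG


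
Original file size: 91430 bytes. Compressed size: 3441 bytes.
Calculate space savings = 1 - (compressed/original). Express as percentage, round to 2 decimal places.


ratio = compressed/original = 3441/91430 = 0.037635
savings = 1 - ratio = 1 - 0.037635 = 0.962365
as a percentage: 0.962365 * 100 = 96.24%

Space savings = 1 - 3441/91430 = 96.24%


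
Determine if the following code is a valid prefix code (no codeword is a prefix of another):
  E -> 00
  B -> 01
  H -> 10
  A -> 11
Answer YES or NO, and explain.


Checking each pair (does one codeword prefix another?):
  E='00' vs B='01': no prefix
  E='00' vs H='10': no prefix
  E='00' vs A='11': no prefix
  B='01' vs E='00': no prefix
  B='01' vs H='10': no prefix
  B='01' vs A='11': no prefix
  H='10' vs E='00': no prefix
  H='10' vs B='01': no prefix
  H='10' vs A='11': no prefix
  A='11' vs E='00': no prefix
  A='11' vs B='01': no prefix
  A='11' vs H='10': no prefix
No violation found over all pairs.

YES -- this is a valid prefix code. No codeword is a prefix of any other codeword.


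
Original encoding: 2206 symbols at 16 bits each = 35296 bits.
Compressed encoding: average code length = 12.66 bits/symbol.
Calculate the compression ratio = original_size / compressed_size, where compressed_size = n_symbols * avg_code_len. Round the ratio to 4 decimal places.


original_size = n_symbols * orig_bits = 2206 * 16 = 35296 bits
compressed_size = n_symbols * avg_code_len = 2206 * 12.66 = 27927.96 bits
ratio = original_size / compressed_size = 35296 / 27927.96 = 1.2638

Compression ratio = 1.2638


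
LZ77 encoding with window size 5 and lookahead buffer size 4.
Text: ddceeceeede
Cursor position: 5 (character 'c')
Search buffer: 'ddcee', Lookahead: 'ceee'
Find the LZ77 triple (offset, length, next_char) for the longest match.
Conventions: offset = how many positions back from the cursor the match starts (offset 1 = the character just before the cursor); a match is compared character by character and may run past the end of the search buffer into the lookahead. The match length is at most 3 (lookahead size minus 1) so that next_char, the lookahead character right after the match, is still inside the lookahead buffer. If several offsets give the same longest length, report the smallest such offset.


Try each offset into the search buffer:
  offset=1 (pos 4, char 'e'): match length 0
  offset=2 (pos 3, char 'e'): match length 0
  offset=3 (pos 2, char 'c'): match length 3
  offset=4 (pos 1, char 'd'): match length 0
  offset=5 (pos 0, char 'd'): match length 0
Longest match has length 3 at offset 3.
next_char = character at position 5 + 3 = 8 -> 'e'

Best match: offset=3, length=3 (matching 'cee' starting at position 2)
LZ77 triple: (3, 3, 'e')
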